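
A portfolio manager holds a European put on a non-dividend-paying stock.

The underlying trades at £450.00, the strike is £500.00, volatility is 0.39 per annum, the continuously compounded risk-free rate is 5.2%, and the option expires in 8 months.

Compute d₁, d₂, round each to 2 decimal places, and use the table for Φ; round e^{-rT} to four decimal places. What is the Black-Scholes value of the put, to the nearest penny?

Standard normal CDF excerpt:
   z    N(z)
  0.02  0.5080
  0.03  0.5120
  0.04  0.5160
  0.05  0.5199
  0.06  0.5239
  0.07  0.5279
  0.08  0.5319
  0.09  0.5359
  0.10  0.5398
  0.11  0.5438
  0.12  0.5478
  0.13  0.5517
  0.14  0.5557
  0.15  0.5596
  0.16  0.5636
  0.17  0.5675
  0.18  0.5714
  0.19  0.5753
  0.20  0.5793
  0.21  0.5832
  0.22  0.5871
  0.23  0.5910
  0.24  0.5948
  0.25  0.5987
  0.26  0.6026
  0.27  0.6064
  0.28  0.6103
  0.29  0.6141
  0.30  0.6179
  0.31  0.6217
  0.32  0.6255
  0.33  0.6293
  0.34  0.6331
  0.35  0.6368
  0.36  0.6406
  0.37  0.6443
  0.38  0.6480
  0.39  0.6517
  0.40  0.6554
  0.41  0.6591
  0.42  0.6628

T = 0.6667;  σ√T = 0.3184
d₁ = [ln(450/500) + (0.052 + 0.39²/2)·0.6667] / 0.3184 = [-0.1054 + 0.0854] / 0.3184 = -0.0628 ⇒ -0.06
d₂ = d₁ − σ√T = -0.0628 − 0.3184 = -0.3812 ⇒ -0.38
exp(−rT) = exp(−0.052·0.6667) = 0.9659
N(−d₂) = N(0.38) = 0.6480;  N(−d₁) = N(0.06) = 0.5239
P = 500·0.9659·0.6480 − 450·0.5239 = 312.9516 − 235.7550 = 77.1966

£77.20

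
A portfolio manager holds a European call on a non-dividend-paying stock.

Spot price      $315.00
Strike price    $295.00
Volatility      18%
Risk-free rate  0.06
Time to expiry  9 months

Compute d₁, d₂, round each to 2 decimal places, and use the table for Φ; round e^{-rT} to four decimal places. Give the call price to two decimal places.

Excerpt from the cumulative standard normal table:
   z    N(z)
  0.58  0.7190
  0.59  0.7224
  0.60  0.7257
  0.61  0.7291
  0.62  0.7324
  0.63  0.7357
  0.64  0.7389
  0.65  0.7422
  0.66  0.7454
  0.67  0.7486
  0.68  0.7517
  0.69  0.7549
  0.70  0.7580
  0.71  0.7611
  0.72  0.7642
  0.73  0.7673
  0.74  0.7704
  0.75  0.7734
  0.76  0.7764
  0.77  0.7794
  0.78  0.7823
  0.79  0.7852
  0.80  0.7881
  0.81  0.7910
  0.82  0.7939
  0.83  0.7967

T = 0.75;  σ√T = 0.1559
d₁ = [ln(315/295) + (0.06 + ½·0.18²)·0.75] / (σ√T) = (0.0656 + 0.0571) / 0.1559 = 0.7874 which rounds to 0.79
d₂ = 0.7874 − 0.1559 = 0.6315 which rounds to 0.63
exp(−rT) = exp(−0.06·0.75) = 0.9560
N(d₁) = N(0.79) = 0.7852;  N(d₂) = N(0.63) = 0.7357
C = 315·0.7852 − 295·0.9560·0.7357 = 247.3380 − 207.4821 = 39.8559

$39.86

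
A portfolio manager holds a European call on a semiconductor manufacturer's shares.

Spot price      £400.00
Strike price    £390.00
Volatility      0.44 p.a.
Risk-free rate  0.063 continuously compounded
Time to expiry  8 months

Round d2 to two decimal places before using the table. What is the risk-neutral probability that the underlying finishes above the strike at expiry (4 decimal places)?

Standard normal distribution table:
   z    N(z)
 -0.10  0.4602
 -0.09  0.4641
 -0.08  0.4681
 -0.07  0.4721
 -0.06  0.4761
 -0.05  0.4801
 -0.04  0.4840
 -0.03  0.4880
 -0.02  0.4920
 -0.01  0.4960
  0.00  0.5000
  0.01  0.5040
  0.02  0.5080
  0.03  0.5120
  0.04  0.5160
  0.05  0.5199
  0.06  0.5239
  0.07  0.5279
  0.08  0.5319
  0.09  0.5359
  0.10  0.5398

σ√T = 0.44 × 0.8165 = 0.3593
d₁ = [ln(400/390) + (0.063 + 0.44²/2)·0.6667] / 0.3593 = [0.0253 + 0.1065] / 0.3593 = 0.3670 which rounds to 0.37
d₂ = d₁ − σ√T = 0.3670 − 0.3593 = 0.0078 which rounds to 0.01
Pr(exercise) under Q = N(d₂) = 0.5040

0.5040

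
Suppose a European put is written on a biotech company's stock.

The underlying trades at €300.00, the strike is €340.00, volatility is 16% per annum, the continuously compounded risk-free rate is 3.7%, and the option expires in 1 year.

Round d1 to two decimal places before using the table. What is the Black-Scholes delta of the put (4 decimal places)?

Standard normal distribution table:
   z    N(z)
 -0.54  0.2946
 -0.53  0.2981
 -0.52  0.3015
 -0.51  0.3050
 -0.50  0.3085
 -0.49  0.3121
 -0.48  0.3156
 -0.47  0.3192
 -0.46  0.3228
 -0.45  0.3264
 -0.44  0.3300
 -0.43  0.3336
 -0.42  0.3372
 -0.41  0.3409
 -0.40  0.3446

σ√T = 0.16 × 1.0000 = 0.1600
d₁ = [ln(300/340) + (0.037 + 0.16²/2)·1] / 0.1600 = [-0.1252 + 0.0498] / 0.1600 = -0.4710 which rounds to -0.47
N(d₁) = N(-0.47) = 0.3192
Δ_put = N(d₁) − 1 = 0.3192 − 1 = -0.6808

-0.6808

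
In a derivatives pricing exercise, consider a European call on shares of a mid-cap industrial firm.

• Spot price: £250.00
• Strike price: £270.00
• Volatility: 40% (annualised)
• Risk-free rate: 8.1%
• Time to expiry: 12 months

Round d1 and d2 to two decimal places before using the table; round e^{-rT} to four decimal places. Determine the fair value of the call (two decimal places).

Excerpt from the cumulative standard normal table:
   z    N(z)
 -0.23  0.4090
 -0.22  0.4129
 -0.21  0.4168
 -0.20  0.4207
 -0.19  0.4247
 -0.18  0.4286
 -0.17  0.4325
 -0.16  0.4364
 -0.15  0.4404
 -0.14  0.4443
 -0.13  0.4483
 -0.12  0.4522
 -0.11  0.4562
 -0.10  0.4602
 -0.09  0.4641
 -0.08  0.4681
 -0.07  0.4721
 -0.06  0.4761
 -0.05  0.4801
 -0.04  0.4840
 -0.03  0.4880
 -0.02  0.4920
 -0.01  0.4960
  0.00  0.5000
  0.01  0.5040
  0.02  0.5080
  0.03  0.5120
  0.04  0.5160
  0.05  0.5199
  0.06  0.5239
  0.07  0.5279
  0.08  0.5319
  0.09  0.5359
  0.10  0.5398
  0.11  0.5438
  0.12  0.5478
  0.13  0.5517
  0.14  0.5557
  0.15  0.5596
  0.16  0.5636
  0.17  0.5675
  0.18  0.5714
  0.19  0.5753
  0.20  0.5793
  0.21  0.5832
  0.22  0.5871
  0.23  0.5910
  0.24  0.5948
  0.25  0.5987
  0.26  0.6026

σ√T = 0.4·√1 = 0.4000
d₁ = [ln(250/270) + (0.081 + 0.4²/2)·1] / 0.4000 = [-0.0770 + 0.1610] / 0.4000 = 0.2101 → 0.21
d₂ = d₁ − σ√T = 0.2101 − 0.4000 = -0.1899 → -0.19
exp(−rT) = exp(−0.081·1) = 0.9222
N(d₁) = N(0.21) = 0.5832;  N(d₂) = N(-0.19) = 0.4247
C = 250·0.5832 − 270·0.9222·0.4247 = 145.8000 − 105.7478 = 40.0522

£40.05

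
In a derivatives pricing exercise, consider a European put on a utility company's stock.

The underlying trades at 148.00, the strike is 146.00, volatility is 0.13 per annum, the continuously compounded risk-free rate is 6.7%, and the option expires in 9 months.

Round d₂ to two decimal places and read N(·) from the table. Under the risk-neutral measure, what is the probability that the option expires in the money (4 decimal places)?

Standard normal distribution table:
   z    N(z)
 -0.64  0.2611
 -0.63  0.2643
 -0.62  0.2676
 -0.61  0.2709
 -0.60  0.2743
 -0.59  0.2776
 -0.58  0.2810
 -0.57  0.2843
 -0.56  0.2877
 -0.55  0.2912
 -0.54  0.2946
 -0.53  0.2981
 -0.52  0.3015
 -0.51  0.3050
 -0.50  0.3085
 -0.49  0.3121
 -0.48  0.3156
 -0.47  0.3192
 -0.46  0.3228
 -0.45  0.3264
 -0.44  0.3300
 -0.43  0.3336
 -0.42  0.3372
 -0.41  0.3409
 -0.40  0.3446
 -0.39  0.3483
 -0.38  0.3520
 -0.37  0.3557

0.3050

σ√T = 0.13·√0.75 = 0.1126
d₁ = [ln(148/146) + (0.067 + 0.13²/2)·0.75] / 0.1126 = [0.0136 + 0.0566] / 0.1126 = 0.6235 which rounds to 0.62
d₂ = d₁ − σ√T = 0.6235 − 0.1126 = 0.5109 which rounds to 0.51
Risk-neutral Pr[S_T < K] = N(−d₂) = N(-0.51) = 0.3050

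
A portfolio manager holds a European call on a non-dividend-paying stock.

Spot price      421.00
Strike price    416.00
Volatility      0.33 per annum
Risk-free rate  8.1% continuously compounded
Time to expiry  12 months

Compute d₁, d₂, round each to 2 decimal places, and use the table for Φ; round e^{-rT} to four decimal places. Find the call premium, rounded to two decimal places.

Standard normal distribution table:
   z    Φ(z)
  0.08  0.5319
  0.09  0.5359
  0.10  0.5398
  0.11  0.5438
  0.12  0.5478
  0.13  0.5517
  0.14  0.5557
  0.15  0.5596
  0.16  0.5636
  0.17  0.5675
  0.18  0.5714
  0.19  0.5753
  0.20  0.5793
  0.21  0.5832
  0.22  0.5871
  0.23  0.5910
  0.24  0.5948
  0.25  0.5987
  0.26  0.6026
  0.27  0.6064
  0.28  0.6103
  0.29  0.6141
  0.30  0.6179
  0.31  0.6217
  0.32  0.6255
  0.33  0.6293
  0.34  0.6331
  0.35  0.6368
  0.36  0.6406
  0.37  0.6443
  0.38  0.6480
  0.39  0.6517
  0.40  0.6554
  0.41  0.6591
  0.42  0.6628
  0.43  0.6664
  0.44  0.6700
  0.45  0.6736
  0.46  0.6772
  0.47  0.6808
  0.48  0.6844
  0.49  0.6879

σ√T = 0.33·√1 = 0.3300
d₁ = [ln(421/416) + (0.081 + 0.33²/2)·1] / 0.3300 = [0.0119 + 0.1355] / 0.3300 = 0.4467 → 0.45
d₂ = d₁ − σ√T = 0.4467 − 0.3300 = 0.1167 → 0.12
exp(−rT) = exp(−0.081·1) = 0.9222
N(d₁) = N(0.45) = 0.6736;  N(d₂) = N(0.12) = 0.5478
C = 421·0.6736 − 416·0.9222·0.5478 = 283.5856 − 210.1554 = 73.4302

73.43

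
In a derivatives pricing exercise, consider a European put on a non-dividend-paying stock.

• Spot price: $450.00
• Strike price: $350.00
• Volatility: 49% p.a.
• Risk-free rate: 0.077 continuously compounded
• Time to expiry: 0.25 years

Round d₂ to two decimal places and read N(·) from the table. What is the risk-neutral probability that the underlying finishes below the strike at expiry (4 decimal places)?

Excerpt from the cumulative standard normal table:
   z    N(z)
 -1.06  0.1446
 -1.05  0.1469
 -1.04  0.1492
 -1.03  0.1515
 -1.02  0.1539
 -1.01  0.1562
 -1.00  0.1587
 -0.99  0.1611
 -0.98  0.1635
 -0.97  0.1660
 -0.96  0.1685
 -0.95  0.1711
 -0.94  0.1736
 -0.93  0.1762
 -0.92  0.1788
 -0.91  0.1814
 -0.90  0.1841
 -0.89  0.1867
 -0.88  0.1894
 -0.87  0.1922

σ√T = 0.49 × 0.5000 = 0.2450
d₁ = [ln(450/350) + (0.077 + 0.49²/2)·0.25] / 0.2450 = [0.2513 + 0.0493] / 0.2450 = 1.2268 ⇒ 1.23
d₂ = d₁ − σ√T = 1.2268 − 0.2450 = 0.9818 ⇒ 0.98
Pr(exercise) under Q = N(−d₂) = N(-0.98) = 0.1635

0.1635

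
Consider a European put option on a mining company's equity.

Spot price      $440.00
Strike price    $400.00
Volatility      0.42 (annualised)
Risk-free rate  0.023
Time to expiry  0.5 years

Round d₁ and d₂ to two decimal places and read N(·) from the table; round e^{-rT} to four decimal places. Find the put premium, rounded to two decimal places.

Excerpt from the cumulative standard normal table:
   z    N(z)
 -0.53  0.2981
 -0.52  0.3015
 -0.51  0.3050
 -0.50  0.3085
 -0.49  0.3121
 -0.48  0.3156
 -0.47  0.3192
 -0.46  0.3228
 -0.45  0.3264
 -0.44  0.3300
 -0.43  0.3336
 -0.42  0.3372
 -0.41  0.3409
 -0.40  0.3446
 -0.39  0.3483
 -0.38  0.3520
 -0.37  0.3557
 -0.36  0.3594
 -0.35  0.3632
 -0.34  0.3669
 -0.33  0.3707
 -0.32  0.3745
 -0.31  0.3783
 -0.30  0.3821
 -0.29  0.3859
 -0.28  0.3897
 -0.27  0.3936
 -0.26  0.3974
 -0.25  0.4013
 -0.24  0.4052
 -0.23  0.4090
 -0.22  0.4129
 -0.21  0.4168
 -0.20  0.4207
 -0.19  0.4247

σ√T = 0.42·√0.5 = 0.2970
d₁ = [ln(440/400) + (0.023 + 0.42²/2)·0.5] / 0.2970 = [0.0953 + 0.0556] / 0.2970 = 0.5081 ⇒ 0.51
d₂ = d₁ − σ√T = 0.5081 − 0.2970 = 0.2112 ⇒ 0.21
exp(−rT) = exp(−0.023·0.5) = 0.9886
P = 400·0.9886·N(-0.21) − 440·N(-0.51) = 400·0.9886·0.4168 − 440·0.3050 = 164.8194 − 134.2000 = 30.6194

$30.62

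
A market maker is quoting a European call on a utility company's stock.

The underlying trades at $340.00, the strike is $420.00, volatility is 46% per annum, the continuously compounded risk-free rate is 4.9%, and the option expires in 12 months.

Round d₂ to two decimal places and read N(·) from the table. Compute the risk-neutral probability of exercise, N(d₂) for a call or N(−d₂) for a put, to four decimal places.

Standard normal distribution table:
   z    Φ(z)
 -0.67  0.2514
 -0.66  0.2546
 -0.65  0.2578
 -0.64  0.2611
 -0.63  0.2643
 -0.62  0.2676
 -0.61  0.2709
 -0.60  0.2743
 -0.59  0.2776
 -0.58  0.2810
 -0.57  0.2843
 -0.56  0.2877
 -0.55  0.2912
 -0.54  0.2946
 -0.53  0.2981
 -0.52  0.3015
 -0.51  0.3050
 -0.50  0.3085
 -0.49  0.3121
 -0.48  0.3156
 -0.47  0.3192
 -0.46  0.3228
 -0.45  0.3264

σ√T = 0.46·√1 = 0.4600
d₁ = [ln(340/420) + (0.049 + 0.46²/2)·1] / 0.4600 = [-0.2113 + 0.1548] / 0.4600 = -0.1228 ⇒ -0.12
d₂ = d₁ − σ√T = -0.1228 − 0.4600 = -0.5828 ⇒ -0.58
Pr(exercise) under Q = N(d₂) = 0.2810

0.2810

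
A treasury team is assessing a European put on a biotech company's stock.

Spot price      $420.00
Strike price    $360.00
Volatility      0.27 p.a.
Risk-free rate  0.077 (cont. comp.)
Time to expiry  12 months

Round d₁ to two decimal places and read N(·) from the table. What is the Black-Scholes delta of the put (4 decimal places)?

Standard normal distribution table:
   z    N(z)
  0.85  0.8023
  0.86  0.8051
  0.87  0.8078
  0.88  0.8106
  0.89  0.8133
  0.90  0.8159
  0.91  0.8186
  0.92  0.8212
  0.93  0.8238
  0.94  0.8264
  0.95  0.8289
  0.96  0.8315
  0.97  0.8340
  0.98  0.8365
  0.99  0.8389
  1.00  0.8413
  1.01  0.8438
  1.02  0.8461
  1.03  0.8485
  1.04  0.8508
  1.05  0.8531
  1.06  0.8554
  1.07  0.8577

-0.1611

σ√T = 0.27 × 1.0000 = 0.2700
d₁ = [ln(420/360) + (0.077 + 0.27²/2)·1] / 0.2700 = [0.1542 + 0.1134] / 0.2700 = 0.9911 which rounds to 0.99
N(d₁) = N(0.99) = 0.8389
Δ_put = N(d₁) − 1 = 0.8389 − 1 = -0.1611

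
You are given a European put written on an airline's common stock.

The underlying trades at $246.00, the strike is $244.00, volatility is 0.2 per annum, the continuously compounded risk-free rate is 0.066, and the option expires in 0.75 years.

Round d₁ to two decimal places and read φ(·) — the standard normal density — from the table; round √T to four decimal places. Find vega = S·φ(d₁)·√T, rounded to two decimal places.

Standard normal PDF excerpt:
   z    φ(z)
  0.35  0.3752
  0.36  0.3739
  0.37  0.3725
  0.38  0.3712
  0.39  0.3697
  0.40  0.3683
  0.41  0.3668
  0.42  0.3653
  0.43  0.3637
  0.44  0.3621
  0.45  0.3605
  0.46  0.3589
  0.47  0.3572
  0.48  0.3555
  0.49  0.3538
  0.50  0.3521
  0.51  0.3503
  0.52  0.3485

77.82

σ√T = 0.2 × 0.8660 = 0.1732
d₁ = [ln(246/244) + (0.066 + 0.2²/2)·0.75] / 0.1732 = [0.0082 + 0.0645] / 0.1732 = 0.4195 ⇒ 0.42
√T = √0.75 = 0.8660
φ(d₁) = φ(0.42) = 0.3653
vega = S·φ(d₁)·√T = 246·0.3653·0.8660 = 77.8221
(The call has the same vega.)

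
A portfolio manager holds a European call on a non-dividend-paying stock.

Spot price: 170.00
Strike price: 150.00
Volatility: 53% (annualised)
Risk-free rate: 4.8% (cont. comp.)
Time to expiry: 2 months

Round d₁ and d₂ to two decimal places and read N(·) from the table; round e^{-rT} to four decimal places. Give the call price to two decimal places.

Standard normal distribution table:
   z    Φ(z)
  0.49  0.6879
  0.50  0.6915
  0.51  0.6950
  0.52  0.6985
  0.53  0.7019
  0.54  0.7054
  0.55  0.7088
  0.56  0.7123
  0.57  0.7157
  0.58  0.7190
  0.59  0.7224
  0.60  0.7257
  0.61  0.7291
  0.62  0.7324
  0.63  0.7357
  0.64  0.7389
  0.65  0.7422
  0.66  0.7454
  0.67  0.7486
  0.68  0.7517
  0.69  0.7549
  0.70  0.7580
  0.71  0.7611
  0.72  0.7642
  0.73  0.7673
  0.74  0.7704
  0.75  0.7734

26.50

σ√T = 0.53 × 0.4082 = 0.2164
d₁ = [ln(170/150) + (0.048 + ½·0.53²)·0.1667] / (σ√T) = (0.1252 + 0.0314) / 0.2164 = 0.7236 → 0.72
d₂ = 0.7236 − 0.2164 = 0.5073 → 0.51
e^(−rT) = e^(−0.048·0.1667) = 0.9920
C = 170·N(0.72) − 150·0.9920·N(0.51) = 170·0.7642 − 150·0.9920·0.6950 = 129.9140 − 103.4160 = 26.4980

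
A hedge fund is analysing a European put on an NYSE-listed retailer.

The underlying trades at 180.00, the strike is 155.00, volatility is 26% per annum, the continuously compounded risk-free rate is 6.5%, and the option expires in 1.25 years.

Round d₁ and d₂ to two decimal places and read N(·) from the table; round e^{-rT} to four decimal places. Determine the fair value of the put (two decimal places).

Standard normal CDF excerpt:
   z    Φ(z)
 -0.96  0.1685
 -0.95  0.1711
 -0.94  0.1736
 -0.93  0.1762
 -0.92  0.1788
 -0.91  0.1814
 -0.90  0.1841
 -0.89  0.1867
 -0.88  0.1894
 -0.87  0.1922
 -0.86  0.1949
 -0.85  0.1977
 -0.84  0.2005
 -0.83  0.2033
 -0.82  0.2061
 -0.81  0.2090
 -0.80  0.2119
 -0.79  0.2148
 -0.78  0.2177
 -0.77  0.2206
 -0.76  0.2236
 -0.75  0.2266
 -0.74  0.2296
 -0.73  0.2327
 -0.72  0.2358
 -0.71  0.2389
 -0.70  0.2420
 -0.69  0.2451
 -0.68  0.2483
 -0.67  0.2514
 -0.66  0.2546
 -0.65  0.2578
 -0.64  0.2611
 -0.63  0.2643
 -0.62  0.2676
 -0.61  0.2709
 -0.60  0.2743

σ√T = 0.26·√1.25 = 0.2907
ln(S/K) + (r + σ²/2)T = ln(180/155) + (0.065 + 0.26²/2)·1.25 = 0.1495 + 0.1235 = 0.2730
d₁ = 0.2730 / 0.2907 = 0.9393 ⇒ 0.94
d₂ = d₁ − σ√T = 0.9393 − 0.2907 = 0.6486 ⇒ 0.65
exp(−rT) = exp(−0.065·1.25) = 0.9220
N(−d₂) = N(-0.65) = 0.2578;  N(−d₁) = N(-0.94) = 0.1736
P = 155·0.9220·0.2578 − 180·0.1736 = 36.8422 − 31.2480 = 5.5942

5.59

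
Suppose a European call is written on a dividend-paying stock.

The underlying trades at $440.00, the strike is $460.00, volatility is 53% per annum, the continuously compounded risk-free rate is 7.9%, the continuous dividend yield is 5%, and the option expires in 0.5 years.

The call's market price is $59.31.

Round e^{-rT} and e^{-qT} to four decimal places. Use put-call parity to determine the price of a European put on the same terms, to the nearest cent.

$72.38

e^(−qT) = e^(−0.05·0.5) = 0.9753;  e^(−rT) = e^(−0.079·0.5) = 0.9613
Put-call parity: C − P = S·e^(−qT) − K·e^(−rT) = 440·0.9753 − 460·0.9613 = 429.1320 − 442.1980 = -13.0660
P = C − (C − P) = 59.31 − (-13.0660) = 72.3760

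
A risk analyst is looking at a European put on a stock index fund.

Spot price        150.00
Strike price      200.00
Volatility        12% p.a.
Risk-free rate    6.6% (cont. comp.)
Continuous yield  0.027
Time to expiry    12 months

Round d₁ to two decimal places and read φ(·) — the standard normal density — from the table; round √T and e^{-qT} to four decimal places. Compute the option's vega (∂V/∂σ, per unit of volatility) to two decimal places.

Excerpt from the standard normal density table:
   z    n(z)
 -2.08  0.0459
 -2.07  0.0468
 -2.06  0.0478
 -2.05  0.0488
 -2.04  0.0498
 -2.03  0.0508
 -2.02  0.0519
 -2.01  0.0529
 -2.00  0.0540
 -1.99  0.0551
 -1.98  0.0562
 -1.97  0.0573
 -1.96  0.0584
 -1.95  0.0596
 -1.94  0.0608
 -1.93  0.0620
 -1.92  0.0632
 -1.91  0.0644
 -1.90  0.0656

7.72

T = 1;  σ√T = 0.1200
d₁ = [ln(150/200) + (0.066 − 0.027 + 0.12²/2)·1] / 0.1200 = [-0.2877 + 0.0462] / 0.1200 = -2.0124 ≈ -2.01
√T = √1 = 1.0000
φ(d₁) = φ(-2.01) = 0.0529
exp(−qT) = exp(−0.027·1) = 0.9734
vega = S·exp(−qT)·φ(d₁)·√T = 150·0.9734·0.0529·1.0000 = 7.7239
(The call has the same vega.)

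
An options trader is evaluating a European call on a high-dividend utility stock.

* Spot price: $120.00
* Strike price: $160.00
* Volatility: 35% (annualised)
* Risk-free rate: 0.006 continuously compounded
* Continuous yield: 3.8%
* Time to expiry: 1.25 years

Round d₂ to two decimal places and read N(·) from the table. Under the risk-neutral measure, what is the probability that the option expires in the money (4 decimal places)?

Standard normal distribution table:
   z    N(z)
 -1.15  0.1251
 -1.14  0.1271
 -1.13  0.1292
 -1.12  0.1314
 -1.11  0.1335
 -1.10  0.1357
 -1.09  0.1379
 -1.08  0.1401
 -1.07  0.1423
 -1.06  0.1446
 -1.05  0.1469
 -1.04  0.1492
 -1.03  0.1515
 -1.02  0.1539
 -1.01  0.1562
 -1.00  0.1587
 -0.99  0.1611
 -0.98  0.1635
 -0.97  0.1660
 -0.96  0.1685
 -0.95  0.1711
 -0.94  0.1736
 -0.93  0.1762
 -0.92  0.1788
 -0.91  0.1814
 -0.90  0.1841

σ√T = 0.35·√1.25 = 0.3913
ln(S/K) + (r − q + σ²/2)T = ln(120/160) + (0.006 − 0.038 + 0.35²/2)·1.25 = -0.2877 + 0.0366 = -0.2511
d₁ = -0.2511 / 0.3913 = -0.6417 → -0.64
d₂ = d₁ − σ√T = -0.6417 − 0.3913 = -1.0330 → -1.03
Pr(exercise) under Q = N(d₂) = 0.1515

0.1515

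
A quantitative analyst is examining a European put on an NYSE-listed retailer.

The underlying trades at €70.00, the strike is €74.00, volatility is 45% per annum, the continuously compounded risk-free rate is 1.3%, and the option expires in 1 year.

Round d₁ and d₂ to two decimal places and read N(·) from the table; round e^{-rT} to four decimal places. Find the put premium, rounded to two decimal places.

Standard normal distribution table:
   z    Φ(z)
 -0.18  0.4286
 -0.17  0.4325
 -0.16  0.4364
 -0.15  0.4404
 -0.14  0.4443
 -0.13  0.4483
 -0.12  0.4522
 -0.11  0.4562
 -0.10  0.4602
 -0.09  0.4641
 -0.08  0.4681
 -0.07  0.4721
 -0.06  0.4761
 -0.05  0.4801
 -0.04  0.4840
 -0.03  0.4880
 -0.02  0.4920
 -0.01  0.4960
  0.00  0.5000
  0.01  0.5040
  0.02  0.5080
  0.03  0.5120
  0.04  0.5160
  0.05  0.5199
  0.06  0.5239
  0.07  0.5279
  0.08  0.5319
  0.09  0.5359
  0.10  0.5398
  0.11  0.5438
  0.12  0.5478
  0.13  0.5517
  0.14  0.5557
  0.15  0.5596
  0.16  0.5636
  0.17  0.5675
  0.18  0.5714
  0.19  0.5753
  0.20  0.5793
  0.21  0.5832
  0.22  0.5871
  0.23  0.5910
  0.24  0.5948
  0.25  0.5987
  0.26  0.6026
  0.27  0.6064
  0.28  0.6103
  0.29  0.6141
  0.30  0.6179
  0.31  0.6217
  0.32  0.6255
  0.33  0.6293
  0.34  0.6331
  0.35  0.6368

T = 1;  σ√T = 0.4500
ln(S/K) + (r + σ²/2)T = ln(70/74) + (0.013 + 0.45²/2)·1 = -0.0556 + 0.1143 = 0.0587
d₁ = 0.0587 / 0.4500 = 0.1304 ≈ 0.13
d₂ = d₁ − σ√T = 0.1304 − 0.4500 = -0.3196 ≈ -0.32
exp(−rT) = exp(−0.013·1) = 0.9871
N(−d₂) = N(0.32) = 0.6255;  N(−d₁) = N(-0.13) = 0.4483
P = 74·0.9871·0.6255 − 70·0.4483 = 45.6899 − 31.3810 = 14.3089

€14.31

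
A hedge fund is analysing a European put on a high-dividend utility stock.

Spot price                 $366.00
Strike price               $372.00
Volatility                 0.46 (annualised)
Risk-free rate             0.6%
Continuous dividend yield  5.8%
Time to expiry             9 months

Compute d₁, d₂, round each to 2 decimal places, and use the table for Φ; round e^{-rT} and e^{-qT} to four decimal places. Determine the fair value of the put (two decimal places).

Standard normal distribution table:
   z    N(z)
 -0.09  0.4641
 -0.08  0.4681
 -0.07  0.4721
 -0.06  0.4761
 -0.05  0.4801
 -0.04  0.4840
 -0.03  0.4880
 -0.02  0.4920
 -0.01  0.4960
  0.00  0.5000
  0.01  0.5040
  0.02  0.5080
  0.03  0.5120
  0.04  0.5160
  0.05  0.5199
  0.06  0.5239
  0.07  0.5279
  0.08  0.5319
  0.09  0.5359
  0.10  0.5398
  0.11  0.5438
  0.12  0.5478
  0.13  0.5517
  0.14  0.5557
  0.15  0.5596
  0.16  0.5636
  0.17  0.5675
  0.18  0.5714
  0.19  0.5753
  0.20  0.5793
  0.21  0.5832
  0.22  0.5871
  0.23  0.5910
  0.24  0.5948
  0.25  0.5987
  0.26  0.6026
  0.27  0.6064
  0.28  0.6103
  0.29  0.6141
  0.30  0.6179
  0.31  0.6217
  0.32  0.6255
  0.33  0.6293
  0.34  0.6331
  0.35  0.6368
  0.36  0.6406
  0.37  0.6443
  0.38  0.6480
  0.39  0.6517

σ√T = 0.46·√0.75 = 0.3984
ln(S/K) + (r − q + σ²/2)T = ln(366/372) + (0.006 − 0.058 + 0.46²/2)·0.75 = -0.0163 + 0.0403 = 0.0241
d₁ = 0.0241 / 0.3984 = 0.0605 → 0.06
d₂ = d₁ − σ√T = 0.0605 − 0.3984 = -0.3379 → -0.34
exp(−qT) = exp(−0.058·0.75) = 0.9574;  exp(−rT) = exp(−0.006·0.75) = 0.9955
N(−d₂) = N(0.34) = 0.6331;  N(−d₁) = N(-0.06) = 0.4761
P = 372·0.9955·0.6331 − 366·0.9574·0.4761 = 234.4534 − 166.8294 = 67.6240

$67.62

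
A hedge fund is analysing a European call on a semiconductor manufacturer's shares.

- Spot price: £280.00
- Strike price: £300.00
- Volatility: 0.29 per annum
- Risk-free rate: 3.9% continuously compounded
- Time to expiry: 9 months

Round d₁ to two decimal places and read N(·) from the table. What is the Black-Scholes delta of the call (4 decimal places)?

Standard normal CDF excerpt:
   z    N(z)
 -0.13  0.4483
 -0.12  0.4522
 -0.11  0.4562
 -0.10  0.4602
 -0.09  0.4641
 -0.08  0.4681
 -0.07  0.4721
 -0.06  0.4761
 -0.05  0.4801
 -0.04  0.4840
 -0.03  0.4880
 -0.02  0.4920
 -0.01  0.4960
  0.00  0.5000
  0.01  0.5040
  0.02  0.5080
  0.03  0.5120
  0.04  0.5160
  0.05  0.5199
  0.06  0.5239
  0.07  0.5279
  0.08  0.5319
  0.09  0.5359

σ√T = 0.29·√0.75 = 0.2511
d₁ = [ln(280/300) + (0.039 + 0.29²/2)·0.75] / 0.2511 = [-0.0690 + 0.0608] / 0.2511 = -0.0327 ≈ -0.03
N(d₁) = N(-0.03) = 0.4880
Δ_call = N(d₁) = 0.4880

0.4880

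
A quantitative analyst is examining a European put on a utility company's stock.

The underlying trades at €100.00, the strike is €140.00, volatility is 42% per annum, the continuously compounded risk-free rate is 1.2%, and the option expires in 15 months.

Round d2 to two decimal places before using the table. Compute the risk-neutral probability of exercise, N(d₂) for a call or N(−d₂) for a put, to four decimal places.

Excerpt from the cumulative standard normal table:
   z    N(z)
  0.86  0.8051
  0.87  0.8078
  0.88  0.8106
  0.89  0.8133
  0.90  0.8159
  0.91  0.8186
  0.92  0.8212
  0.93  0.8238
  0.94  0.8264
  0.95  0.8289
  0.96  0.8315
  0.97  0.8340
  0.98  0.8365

σ√T = 0.42·√1.25 = 0.4696
d₁ = [ln(100/140) + (0.012 + 0.42²/2)·1.25] / 0.4696 = [-0.3365 + 0.1252] / 0.4696 = -0.4498 which rounds to -0.45
d₂ = d₁ − σ√T = -0.4498 − 0.4696 = -0.9194 which rounds to -0.92
Pr(exercise) under Q = N(−d₂) = N(0.92) = 0.8212

0.8212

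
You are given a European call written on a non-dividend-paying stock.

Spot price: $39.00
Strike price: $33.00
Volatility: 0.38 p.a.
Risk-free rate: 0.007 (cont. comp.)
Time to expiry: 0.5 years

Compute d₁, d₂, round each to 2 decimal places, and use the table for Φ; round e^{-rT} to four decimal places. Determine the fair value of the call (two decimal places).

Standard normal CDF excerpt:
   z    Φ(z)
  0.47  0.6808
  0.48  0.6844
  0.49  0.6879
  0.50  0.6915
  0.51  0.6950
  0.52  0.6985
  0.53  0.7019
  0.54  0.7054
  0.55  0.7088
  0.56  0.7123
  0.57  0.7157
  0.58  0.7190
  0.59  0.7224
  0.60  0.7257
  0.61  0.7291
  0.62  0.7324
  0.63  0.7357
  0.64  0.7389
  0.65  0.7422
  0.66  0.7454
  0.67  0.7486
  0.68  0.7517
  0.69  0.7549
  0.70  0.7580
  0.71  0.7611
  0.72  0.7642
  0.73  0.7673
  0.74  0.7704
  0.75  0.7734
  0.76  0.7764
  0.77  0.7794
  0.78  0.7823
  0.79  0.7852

$7.66

T = 0.5;  σ√T = 0.2687
d₁ = [ln(39/33) + (0.007 + ½·0.38²)·0.5] / (σ√T) = (0.1671 + 0.0396) / 0.2687 = 0.7691 → 0.77
d₂ = 0.7691 − 0.2687 = 0.5004 → 0.50
exp(−rT) = exp(−0.007·0.5) = 0.9965
C = 39·N(0.77) − 33·0.9965·N(0.50) = 39·0.7794 − 33·0.9965·0.6915 = 30.3966 − 22.7396 = 7.6570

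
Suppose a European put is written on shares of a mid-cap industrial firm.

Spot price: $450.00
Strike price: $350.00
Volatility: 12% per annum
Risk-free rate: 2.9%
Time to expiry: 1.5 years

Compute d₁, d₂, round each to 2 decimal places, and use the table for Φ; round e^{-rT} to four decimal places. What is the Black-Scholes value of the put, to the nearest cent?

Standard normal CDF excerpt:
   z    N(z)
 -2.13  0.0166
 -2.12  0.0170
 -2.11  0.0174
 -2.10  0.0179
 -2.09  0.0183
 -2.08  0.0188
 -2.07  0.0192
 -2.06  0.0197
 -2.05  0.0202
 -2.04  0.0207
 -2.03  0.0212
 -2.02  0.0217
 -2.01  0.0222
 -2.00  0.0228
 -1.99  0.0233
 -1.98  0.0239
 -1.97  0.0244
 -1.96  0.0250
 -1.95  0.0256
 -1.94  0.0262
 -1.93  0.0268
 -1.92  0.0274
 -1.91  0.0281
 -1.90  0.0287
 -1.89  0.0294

$0.52

σ√T = 0.12·√1.5 = 0.1470
d₁ = [ln(450/350) + (0.029 + ½·0.12²)·1.5] / (σ√T) = (0.2513 + 0.0543) / 0.1470 = 2.0794 → 2.08
d₂ = 2.0794 − 0.1470 = 1.9325 → 1.93
exp(−rT) = exp(−0.029·1.5) = 0.9574
N(−d₂) = N(-1.93) = 0.0268;  N(−d₁) = N(-2.08) = 0.0188
P = 350·0.9574·0.0268 − 450·0.0188 = 8.9804 − 8.4600 = 0.5204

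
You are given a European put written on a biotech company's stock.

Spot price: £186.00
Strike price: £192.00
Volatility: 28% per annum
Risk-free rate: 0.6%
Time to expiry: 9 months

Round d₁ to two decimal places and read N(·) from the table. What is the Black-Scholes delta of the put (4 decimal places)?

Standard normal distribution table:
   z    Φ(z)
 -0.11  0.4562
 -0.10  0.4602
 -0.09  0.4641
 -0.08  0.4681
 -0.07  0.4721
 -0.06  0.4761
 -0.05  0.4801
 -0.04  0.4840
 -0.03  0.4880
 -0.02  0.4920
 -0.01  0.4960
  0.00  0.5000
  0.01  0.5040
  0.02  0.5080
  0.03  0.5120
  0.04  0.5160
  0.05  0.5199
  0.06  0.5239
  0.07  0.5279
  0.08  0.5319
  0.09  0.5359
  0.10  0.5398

σ√T = 0.28·√0.75 = 0.2425
d₁ = [ln(186/192) + (0.006 + 0.28²/2)·0.75] / 0.2425 = [-0.0317 + 0.0339] / 0.2425 = 0.0089 ⇒ 0.01
N(d₁) = N(0.01) = 0.5040
Δ_put = N(d₁) − 1 = 0.5040 − 1 = -0.4960

-0.4960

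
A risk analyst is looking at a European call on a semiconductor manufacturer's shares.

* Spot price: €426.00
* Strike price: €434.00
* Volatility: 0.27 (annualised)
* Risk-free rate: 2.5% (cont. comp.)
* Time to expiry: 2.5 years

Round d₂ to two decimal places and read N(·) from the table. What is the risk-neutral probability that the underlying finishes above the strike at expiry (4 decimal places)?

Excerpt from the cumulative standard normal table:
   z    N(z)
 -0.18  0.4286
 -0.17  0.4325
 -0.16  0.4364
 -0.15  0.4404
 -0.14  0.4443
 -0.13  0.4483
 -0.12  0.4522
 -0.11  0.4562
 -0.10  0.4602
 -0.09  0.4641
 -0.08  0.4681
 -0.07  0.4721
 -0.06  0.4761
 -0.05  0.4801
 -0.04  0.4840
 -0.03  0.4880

σ√T = 0.27 × 1.5811 = 0.4269
d₁ = [ln(426/434) + (0.025 + ½·0.27²)·2.5] / (σ√T) = (-0.0186 + 0.1536) / 0.4269 = 0.3163 which rounds to 0.32
d₂ = 0.3163 − 0.4269 = -0.1106 which rounds to -0.11
Risk-neutral Pr[S_T > K] = N(d₂) = N(-0.11) = 0.4562

0.4562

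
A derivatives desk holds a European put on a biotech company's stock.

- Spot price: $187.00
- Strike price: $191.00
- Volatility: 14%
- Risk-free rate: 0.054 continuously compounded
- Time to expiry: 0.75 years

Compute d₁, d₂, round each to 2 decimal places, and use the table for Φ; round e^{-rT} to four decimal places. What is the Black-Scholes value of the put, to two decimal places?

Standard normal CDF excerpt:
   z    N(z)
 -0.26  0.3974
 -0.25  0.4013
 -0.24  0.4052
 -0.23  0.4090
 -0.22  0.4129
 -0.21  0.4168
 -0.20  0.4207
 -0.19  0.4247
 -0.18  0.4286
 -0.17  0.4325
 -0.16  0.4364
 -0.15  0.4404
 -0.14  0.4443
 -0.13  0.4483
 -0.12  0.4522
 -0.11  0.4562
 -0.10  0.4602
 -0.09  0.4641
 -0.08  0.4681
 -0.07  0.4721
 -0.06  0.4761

$7.20

σ√T = 0.14·√0.75 = 0.1212
d₁ = [ln(187/191) + (0.054 + 0.14²/2)·0.75] / 0.1212 = [-0.0212 + 0.0478] / 0.1212 = 0.2201 which rounds to 0.22
d₂ = d₁ − σ√T = 0.2201 − 0.1212 = 0.0989 which rounds to 0.10
e^(−rT) = e^(−0.054·0.75) = 0.9603
N(−d₂) = N(-0.10) = 0.4602;  N(−d₁) = N(-0.22) = 0.4129
P = 191·0.9603·0.4602 − 187·0.4129 = 84.4086 − 77.2123 = 7.1963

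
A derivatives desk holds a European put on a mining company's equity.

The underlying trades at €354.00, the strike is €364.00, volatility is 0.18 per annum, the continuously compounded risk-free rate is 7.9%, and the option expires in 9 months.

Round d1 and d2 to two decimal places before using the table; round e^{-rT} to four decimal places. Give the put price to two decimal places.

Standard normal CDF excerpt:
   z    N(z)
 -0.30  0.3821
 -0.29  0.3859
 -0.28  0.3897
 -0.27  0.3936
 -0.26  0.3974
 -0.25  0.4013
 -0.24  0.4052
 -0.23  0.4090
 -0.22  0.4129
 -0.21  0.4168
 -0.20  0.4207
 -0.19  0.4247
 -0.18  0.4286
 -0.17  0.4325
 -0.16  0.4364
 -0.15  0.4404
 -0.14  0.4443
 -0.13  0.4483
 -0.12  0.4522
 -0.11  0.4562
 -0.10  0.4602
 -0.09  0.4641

σ√T = 0.18 × 0.8660 = 0.1559
d₁ = [ln(354/364) + (0.079 + 0.18²/2)·0.75] / 0.1559 = [-0.0279 + 0.0714] / 0.1559 = 0.2793 ⇒ 0.28
d₂ = d₁ − σ√T = 0.2793 − 0.1559 = 0.1234 ⇒ 0.12
exp(−rT) = exp(−0.079·0.75) = 0.9425
N(−d₂) = N(-0.12) = 0.4522;  N(−d₁) = N(-0.28) = 0.3897
P = 364·0.9425·0.4522 − 354·0.3897 = 155.1363 − 137.9538 = 17.1825

€17.18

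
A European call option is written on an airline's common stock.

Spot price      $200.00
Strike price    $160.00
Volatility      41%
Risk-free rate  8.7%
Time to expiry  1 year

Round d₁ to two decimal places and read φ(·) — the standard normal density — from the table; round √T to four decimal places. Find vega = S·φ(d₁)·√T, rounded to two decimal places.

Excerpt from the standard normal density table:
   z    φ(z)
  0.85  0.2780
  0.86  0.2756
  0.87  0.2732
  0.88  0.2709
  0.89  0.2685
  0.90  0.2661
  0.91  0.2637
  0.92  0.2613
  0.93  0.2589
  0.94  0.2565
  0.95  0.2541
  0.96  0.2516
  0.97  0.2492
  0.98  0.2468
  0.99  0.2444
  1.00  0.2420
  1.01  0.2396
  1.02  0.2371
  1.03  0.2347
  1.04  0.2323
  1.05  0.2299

σ√T = 0.41 × 1.0000 = 0.4100
d₁ = [ln(200/160) + (0.087 + 0.41²/2)·1] / 0.4100 = [0.2231 + 0.1710] / 0.4100 = 0.9614 ⇒ 0.96
√T = √1 = 1.0000
φ(d₁) = φ(0.96) = 0.2516
vega = S·φ(d₁)·√T = 200·0.2516·1.0000 = 50.3200
(The put has the same vega.)

50.32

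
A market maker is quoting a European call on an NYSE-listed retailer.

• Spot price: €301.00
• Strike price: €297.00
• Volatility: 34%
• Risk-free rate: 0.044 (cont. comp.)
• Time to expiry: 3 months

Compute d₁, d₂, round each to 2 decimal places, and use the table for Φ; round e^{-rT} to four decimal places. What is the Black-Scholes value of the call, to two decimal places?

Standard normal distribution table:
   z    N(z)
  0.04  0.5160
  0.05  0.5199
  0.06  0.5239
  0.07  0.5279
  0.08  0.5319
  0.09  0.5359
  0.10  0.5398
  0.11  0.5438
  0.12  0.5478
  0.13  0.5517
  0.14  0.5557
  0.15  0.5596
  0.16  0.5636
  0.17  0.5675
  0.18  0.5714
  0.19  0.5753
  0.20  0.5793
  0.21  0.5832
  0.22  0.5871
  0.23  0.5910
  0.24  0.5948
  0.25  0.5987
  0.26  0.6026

T = 0.25;  σ√T = 0.1700
ln(S/K) + (r + σ²/2)T = ln(301/297) + (0.044 + 0.34²/2)·0.25 = 0.0134 + 0.0255 = 0.0388
d₁ = 0.0388 / 0.1700 = 0.2284 ⇒ 0.23
d₂ = d₁ − σ√T = 0.2284 − 0.1700 = 0.0584 ⇒ 0.06
e^(−rT) = e^(−0.044·0.25) = 0.9891
N(d₁) = N(0.23) = 0.5910;  N(d₂) = N(0.06) = 0.5239
C = 301·0.5910 − 297·0.9891·0.5239 = 177.8910 − 153.9023 = 23.9887

€23.99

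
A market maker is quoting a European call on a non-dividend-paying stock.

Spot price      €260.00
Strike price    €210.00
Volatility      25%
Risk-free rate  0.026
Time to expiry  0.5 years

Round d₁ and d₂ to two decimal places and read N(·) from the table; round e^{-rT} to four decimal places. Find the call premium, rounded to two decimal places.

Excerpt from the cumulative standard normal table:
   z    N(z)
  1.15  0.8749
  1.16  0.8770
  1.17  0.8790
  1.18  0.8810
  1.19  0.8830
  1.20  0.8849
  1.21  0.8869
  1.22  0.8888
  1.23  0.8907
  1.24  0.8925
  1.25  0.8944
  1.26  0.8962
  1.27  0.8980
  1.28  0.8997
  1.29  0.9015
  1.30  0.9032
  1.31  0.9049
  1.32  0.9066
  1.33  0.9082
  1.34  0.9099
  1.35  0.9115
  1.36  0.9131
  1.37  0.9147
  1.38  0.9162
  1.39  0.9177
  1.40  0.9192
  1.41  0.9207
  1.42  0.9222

σ√T = 0.25·√0.5 = 0.1768
d₁ = [ln(260/210) + (0.026 + ½·0.25²)·0.5] / (σ√T) = (0.2136 + 0.0286) / 0.1768 = 1.3701 ≈ 1.37
d₂ = 1.3701 − 0.1768 = 1.1933 ≈ 1.19
e^(−rT) = e^(−0.026·0.5) = 0.9871
N(d₁) = N(1.37) = 0.9147;  N(d₂) = N(1.19) = 0.8830
C = 260·0.9147 − 210·0.9871·0.8830 = 237.8220 − 183.0380 = 54.7840

€54.78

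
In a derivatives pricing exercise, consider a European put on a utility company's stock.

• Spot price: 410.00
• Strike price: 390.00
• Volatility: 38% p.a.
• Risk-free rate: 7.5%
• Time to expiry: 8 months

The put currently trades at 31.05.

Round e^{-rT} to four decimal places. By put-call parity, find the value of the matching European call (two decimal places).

70.08

exp(−rT) = exp(−0.075·0.6667) = 0.9512
Put-call parity: C − P = S − K·e^(−rT) = 410 − 390·0.9512 = 410 − 370.9680 = 39.0320
C = P + (C − P) = 31.05 + (39.0320) = 70.0820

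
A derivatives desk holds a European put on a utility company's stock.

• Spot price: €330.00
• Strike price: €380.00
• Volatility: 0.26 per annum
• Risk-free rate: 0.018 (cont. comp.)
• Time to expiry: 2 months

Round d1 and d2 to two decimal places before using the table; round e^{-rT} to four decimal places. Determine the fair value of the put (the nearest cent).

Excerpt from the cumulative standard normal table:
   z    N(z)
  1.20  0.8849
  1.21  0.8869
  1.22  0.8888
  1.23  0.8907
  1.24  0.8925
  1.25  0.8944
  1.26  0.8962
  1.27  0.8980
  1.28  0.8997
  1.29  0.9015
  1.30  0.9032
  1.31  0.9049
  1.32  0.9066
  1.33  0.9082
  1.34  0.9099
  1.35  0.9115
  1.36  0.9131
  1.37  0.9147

σ√T = 0.26·√0.1667 = 0.1061
d₁ = [ln(330/380) + (0.018 + 0.26²/2)·0.1667] / 0.1061 = [-0.1411 + 0.0086] / 0.1061 = -1.2478 → -1.25
d₂ = d₁ − σ√T = -1.2478 − 0.1061 = -1.3539 → -1.35
e^(−rT) = e^(−0.018·0.1667) = 0.9970
N(−d₂) = N(1.35) = 0.9115;  N(−d₁) = N(1.25) = 0.8944
P = 380·0.9970·0.9115 − 330·0.8944 = 345.3309 − 295.1520 = 50.1789

€50.18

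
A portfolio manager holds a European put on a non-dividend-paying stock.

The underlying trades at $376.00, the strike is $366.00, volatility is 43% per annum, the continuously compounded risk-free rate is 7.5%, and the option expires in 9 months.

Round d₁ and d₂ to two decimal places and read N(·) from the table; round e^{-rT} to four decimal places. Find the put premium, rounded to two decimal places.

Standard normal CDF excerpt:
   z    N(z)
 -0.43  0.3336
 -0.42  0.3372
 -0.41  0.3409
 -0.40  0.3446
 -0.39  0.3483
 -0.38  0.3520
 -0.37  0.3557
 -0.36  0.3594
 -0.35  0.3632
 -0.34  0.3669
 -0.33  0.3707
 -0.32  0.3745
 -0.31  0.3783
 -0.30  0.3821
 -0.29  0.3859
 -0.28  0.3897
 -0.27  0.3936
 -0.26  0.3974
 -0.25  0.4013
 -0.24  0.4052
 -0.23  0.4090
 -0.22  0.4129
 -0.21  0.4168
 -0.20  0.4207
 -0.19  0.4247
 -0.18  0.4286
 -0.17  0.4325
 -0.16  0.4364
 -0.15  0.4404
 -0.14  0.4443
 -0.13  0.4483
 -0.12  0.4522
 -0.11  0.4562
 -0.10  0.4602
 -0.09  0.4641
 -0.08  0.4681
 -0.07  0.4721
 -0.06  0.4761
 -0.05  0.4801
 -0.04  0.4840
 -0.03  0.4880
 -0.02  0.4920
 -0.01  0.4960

T = 0.75;  σ√T = 0.3724
d₁ = [ln(376/366) + (0.075 + 0.43²/2)·0.75] / 0.3724 = [0.0270 + 0.1256] / 0.3724 = 0.4096 → 0.41
d₂ = d₁ − σ√T = 0.4096 − 0.3724 = 0.0372 → 0.04
exp(−rT) = exp(−0.075·0.75) = 0.9453
N(−d₂) = N(-0.04) = 0.4840;  N(−d₁) = N(-0.41) = 0.3409
P = 366·0.9453·0.4840 − 376·0.3409 = 167.4542 − 128.1784 = 39.2758

$39.28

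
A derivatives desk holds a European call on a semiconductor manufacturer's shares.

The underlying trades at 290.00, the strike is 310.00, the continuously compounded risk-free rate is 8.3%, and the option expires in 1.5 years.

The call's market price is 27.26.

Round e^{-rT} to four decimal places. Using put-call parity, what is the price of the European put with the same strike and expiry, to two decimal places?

e^(−rT) = e^(−0.083·1.5) = 0.8829
Put-call parity: C − P = S − K·e^(−rT) = 290 − 310·0.8829 = 290 − 273.6990 = 16.3010
P = C − (C − P) = 27.26 − (16.3010) = 10.9590

10.96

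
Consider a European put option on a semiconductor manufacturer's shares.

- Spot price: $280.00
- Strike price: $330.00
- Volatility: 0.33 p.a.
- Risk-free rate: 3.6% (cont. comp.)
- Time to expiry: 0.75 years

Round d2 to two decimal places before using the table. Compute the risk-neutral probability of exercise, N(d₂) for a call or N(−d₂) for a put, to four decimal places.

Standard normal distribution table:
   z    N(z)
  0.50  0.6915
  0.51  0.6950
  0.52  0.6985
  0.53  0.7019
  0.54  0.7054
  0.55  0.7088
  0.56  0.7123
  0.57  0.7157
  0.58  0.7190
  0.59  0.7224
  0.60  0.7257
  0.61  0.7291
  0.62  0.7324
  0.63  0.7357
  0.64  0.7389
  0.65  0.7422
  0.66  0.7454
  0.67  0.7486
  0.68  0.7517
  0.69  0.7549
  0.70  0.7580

T = 0.75;  σ√T = 0.2858
d₁ = [ln(280/330) + (0.036 + ½·0.33²)·0.75] / (σ√T) = (-0.1643 + 0.0678) / 0.2858 = -0.3375 → -0.34
d₂ = -0.3375 − 0.2858 = -0.6233 → -0.62
Pr(exercise) under Q = N(−d₂) = N(0.62) = 0.7324

0.7324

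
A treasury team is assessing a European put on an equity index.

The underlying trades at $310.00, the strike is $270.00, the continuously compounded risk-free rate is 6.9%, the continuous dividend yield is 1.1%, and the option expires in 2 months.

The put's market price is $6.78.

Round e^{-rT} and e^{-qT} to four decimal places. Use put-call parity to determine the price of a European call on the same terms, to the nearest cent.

$49.30

exp(−qT) = exp(−0.011·0.1667) = 0.9982;  exp(−rT) = exp(−0.069·0.1667) = 0.9886
Put-call parity: C − P = S·e^(−qT) − K·e^(−rT) = 310·0.9982 − 270·0.9886 = 309.4420 − 266.9220 = 42.5200
C = P + (C − P) = 6.78 + (42.5200) = 49.3000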